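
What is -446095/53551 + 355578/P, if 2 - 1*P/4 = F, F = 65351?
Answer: -22608167683/2333002866 ≈ -9.6906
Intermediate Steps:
P = -261396 (P = 8 - 4*65351 = 8 - 261404 = -261396)
-446095/53551 + 355578/P = -446095/53551 + 355578/(-261396) = -446095*1/53551 + 355578*(-1/261396) = -446095/53551 - 59263/43566 = -22608167683/2333002866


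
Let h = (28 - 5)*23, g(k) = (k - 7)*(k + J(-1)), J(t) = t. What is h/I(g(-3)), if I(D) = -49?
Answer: -529/49 ≈ -10.796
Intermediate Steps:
g(k) = (-1 + k)*(-7 + k) (g(k) = (k - 7)*(k - 1) = (-7 + k)*(-1 + k) = (-1 + k)*(-7 + k))
h = 529 (h = 23*23 = 529)
h/I(g(-3)) = 529/(-49) = 529*(-1/49) = -529/49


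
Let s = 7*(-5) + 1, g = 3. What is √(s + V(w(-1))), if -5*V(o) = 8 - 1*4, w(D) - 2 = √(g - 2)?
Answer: I*√870/5 ≈ 5.8992*I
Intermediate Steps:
w(D) = 3 (w(D) = 2 + √(3 - 2) = 2 + √1 = 2 + 1 = 3)
V(o) = -⅘ (V(o) = -(8 - 1*4)/5 = -(8 - 4)/5 = -⅕*4 = -⅘)
s = -34 (s = -35 + 1 = -34)
√(s + V(w(-1))) = √(-34 - ⅘) = √(-174/5) = I*√870/5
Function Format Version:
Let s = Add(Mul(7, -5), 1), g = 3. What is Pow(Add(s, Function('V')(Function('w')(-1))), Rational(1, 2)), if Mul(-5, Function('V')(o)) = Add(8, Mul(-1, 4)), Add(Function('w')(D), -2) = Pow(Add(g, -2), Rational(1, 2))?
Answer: Mul(Rational(1, 5), I, Pow(870, Rational(1, 2))) ≈ Mul(5.8992, I)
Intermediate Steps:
Function('w')(D) = 3 (Function('w')(D) = Add(2, Pow(Add(3, -2), Rational(1, 2))) = Add(2, Pow(1, Rational(1, 2))) = Add(2, 1) = 3)
Function('V')(o) = Rational(-4, 5) (Function('V')(o) = Mul(Rational(-1, 5), Add(8, Mul(-1, 4))) = Mul(Rational(-1, 5), Add(8, -4)) = Mul(Rational(-1, 5), 4) = Rational(-4, 5))
s = -34 (s = Add(-35, 1) = -34)
Pow(Add(s, Function('V')(Function('w')(-1))), Rational(1, 2)) = Pow(Add(-34, Rational(-4, 5)), Rational(1, 2)) = Pow(Rational(-174, 5), Rational(1, 2)) = Mul(Rational(1, 5), I, Pow(870, Rational(1, 2)))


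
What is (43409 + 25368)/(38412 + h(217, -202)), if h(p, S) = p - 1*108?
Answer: 68777/38521 ≈ 1.7854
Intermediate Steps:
h(p, S) = -108 + p (h(p, S) = p - 108 = -108 + p)
(43409 + 25368)/(38412 + h(217, -202)) = (43409 + 25368)/(38412 + (-108 + 217)) = 68777/(38412 + 109) = 68777/38521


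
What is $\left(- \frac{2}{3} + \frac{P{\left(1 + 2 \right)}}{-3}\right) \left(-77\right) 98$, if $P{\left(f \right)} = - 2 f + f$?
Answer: $- \frac{7546}{3} \approx -2515.3$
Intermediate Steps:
$P{\left(f \right)} = - f$
$\left(- \frac{2}{3} + \frac{P{\left(1 + 2 \right)}}{-3}\right) \left(-77\right) 98 = \left(- \frac{2}{3} + \frac{\left(-1\right) \left(1 + 2\right)}{-3}\right) \left(-77\right) 98 = \left(\left(-2\right) \frac{1}{3} + \left(-1\right) 3 \left(- \frac{1}{3}\right)\right) \left(-77\right) 98 = \left(- \frac{2}{3} - -1\right) \left(-77\right) 98 = \left(- \frac{2}{3} + 1\right) \left(-77\right) 98 = \frac{1}{3} \left(-77\right) 98 = \left(- \frac{77}{3}\right) 98 = - \frac{7546}{3}$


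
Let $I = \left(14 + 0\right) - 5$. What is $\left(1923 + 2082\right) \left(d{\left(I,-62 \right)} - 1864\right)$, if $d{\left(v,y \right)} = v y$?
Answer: $-9700110$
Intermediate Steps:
$I = 9$ ($I = 14 - 5 = 9$)
$\left(1923 + 2082\right) \left(d{\left(I,-62 \right)} - 1864\right) = \left(1923 + 2082\right) \left(9 \left(-62\right) - 1864\right) = 4005 \left(-558 - 1864\right) = 4005 \left(-2422\right) = -9700110$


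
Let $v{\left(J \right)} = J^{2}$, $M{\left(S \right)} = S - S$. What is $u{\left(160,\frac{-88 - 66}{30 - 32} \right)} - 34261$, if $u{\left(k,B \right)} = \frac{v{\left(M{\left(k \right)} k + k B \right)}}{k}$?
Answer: $914379$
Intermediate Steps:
$M{\left(S \right)} = 0$
$u{\left(k,B \right)} = k B^{2}$ ($u{\left(k,B \right)} = \frac{\left(0 k + k B\right)^{2}}{k} = \frac{\left(0 + B k\right)^{2}}{k} = \frac{\left(B k\right)^{2}}{k} = \frac{B^{2} k^{2}}{k} = k B^{2}$)
$u{\left(160,\frac{-88 - 66}{30 - 32} \right)} - 34261 = 160 \left(\frac{-88 - 66}{30 - 32}\right)^{2} - 34261 = 160 \left(- \frac{154}{30 - 32}\right)^{2} - 34261 = 160 \left(- \frac{154}{-2}\right)^{2} - 34261 = 160 \left(\left(-154\right) \left(- \frac{1}{2}\right)\right)^{2} - 34261 = 160 \cdot 77^{2} - 34261 = 160 \cdot 5929 - 34261 = 948640 - 34261 = 914379$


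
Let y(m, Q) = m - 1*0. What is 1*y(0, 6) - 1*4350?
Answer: -4350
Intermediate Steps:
y(m, Q) = m (y(m, Q) = m + 0 = m)
1*y(0, 6) - 1*4350 = 1*0 - 1*4350 = 0 - 4350 = -4350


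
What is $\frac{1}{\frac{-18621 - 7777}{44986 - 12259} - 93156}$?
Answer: $- \frac{32727}{3048742810} \approx -1.0735 \cdot 10^{-5}$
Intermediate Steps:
$\frac{1}{\frac{-18621 - 7777}{44986 - 12259} - 93156} = \frac{1}{- \frac{26398}{32727} - 93156} = \frac{1}{- \frac{3048742810}{32727}} = - \frac{32727}{3048742810}$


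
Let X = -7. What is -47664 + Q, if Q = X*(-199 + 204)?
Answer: -47699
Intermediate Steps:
Q = -35 (Q = -7*(-199 + 204) = -7*5 = -35)
-47664 + Q = -47664 - 35 = -47699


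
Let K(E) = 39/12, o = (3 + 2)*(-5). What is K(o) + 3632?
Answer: 14541/4 ≈ 3635.3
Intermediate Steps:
o = -25 (o = 5*(-5) = -25)
K(E) = 13/4 (K(E) = 39*(1/12) = 13/4)
K(o) + 3632 = 13/4 + 3632 = 14541/4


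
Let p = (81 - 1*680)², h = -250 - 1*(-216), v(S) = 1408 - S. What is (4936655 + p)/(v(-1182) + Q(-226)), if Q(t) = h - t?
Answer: 2647728/1391 ≈ 1903.5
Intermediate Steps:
h = -34 (h = -250 + 216 = -34)
p = 358801 (p = (81 - 680)² = (-599)² = 358801)
Q(t) = -34 - t
(4936655 + p)/(v(-1182) + Q(-226)) = (4936655 + 358801)/((1408 - 1*(-1182)) + (-34 - 1*(-226))) = 5295456/((1408 + 1182) + (-34 + 226)) = 5295456/(2590 + 192) = 5295456/2782 = 5295456*(1/2782) = 2647728/1391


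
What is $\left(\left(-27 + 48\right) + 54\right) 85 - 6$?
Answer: $6369$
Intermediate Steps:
$\left(\left(-27 + 48\right) + 54\right) 85 - 6 = \left(21 + 54\right) 85 - 6 = 75 \cdot 85 - 6 = 6375 - 6 = 6369$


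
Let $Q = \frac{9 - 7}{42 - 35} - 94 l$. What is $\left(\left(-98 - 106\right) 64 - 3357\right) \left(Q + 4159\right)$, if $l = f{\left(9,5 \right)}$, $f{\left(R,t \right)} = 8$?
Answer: $- \frac{391466463}{7} \approx -5.5924 \cdot 10^{7}$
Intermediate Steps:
$l = 8$
$Q = - \frac{5262}{7}$ ($Q = \frac{9 - 7}{42 - 35} - 752 = \frac{2}{7} - 752 = - \frac{5262}{7} \approx -751.71$)
$\left(\left(-98 - 106\right) 64 - 3357\right) \left(Q + 4159\right) = \left(\left(-98 - 106\right) 64 - 3357\right) \left(- \frac{5262}{7} + 4159\right) = \left(\left(-204\right) 64 - 3357\right) \frac{23851}{7} = \left(-13056 - 3357\right) \frac{23851}{7} = \left(-16413\right) \frac{23851}{7} = - \frac{391466463}{7}$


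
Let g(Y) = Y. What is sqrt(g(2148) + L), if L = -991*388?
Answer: 22*I*sqrt(790) ≈ 618.35*I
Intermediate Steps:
L = -384508
sqrt(g(2148) + L) = sqrt(2148 - 384508) = sqrt(-382360) = 22*I*sqrt(790)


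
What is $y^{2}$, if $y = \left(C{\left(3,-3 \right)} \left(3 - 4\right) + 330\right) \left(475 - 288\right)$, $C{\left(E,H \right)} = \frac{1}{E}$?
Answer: $\frac{34203913249}{9} \approx 3.8004 \cdot 10^{9}$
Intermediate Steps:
$y = \frac{184943}{3}$ ($y = \left(\frac{3 - 4}{3} + 330\right) \left(475 - 288\right) = \left(\frac{1}{3} \left(-1\right) + 330\right) 187 = \left(- \frac{1}{3} + 330\right) 187 = \frac{989}{3} \cdot 187 = \frac{184943}{3} \approx 61648.0$)
$y^{2} = \left(\frac{184943}{3}\right)^{2} = \frac{34203913249}{9}$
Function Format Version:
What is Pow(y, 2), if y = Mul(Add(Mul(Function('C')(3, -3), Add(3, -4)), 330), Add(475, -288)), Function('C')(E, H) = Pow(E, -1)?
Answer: Rational(34203913249, 9) ≈ 3.8004e+9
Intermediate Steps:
y = Rational(184943, 3) (y = Mul(Add(Mul(Pow(3, -1), Add(3, -4)), 330), Add(475, -288)) = Mul(Add(Mul(Rational(1, 3), -1), 330), 187) = Mul(Add(Rational(-1, 3), 330), 187) = Mul(Rational(989, 3), 187) = Rational(184943, 3) ≈ 61648.)
Pow(y, 2) = Pow(Rational(184943, 3), 2) = Rational(34203913249, 9)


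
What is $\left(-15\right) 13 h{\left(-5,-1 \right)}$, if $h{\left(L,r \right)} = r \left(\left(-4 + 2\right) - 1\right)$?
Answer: $-585$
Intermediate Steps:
$h{\left(L,r \right)} = - 3 r$ ($h{\left(L,r \right)} = r \left(-2 - 1\right) = r \left(-3\right) = - 3 r$)
$\left(-15\right) 13 h{\left(-5,-1 \right)} = \left(-15\right) 13 \left(\left(-3\right) \left(-1\right)\right) = \left(-195\right) 3 = -585$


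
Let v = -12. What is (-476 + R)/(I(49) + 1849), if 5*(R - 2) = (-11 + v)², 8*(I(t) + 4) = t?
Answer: -14728/74045 ≈ -0.19891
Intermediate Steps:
I(t) = -4 + t/8
R = 539/5 (R = 2 + (-11 - 12)²/5 = 2 + (⅕)*(-23)² = 2 + (⅕)*529 = 2 + 529/5 = 539/5 ≈ 107.80)
(-476 + R)/(I(49) + 1849) = (-476 + 539/5)/((-4 + (⅛)*49) + 1849) = -1841/(5*((-4 + 49/8) + 1849)) = -1841/(5*(17/8 + 1849)) = -1841/(5*14809/8) = -1841/5*8/14809 = -14728/74045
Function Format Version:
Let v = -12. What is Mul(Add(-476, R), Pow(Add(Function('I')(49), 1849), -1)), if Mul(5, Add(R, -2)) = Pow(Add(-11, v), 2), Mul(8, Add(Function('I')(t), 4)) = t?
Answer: Rational(-14728, 74045) ≈ -0.19891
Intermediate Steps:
Function('I')(t) = Add(-4, Mul(Rational(1, 8), t))
R = Rational(539, 5) (R = Add(2, Mul(Rational(1, 5), Pow(Add(-11, -12), 2))) = Add(2, Mul(Rational(1, 5), Pow(-23, 2))) = Add(2, Mul(Rational(1, 5), 529)) = Add(2, Rational(529, 5)) = Rational(539, 5) ≈ 107.80)
Mul(Add(-476, R), Pow(Add(Function('I')(49), 1849), -1)) = Mul(Add(-476, Rational(539, 5)), Pow(Add(Add(-4, Mul(Rational(1, 8), 49)), 1849), -1)) = Mul(Rational(-1841, 5), Pow(Add(Add(-4, Rational(49, 8)), 1849), -1)) = Mul(Rational(-1841, 5), Pow(Add(Rational(17, 8), 1849), -1)) = Mul(Rational(-1841, 5), Pow(Rational(14809, 8), -1)) = Mul(Rational(-1841, 5), Rational(8, 14809)) = Rational(-14728, 74045)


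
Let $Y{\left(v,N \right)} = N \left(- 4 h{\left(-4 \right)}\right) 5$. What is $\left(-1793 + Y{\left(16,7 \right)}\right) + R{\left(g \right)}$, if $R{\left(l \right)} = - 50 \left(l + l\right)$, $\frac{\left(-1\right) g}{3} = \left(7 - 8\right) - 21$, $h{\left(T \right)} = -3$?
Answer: $-7973$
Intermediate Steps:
$g = 66$ ($g = - 3 \left(\left(7 - 8\right) - 21\right) = - 3 \left(-1 - 21\right) = \left(-3\right) \left(-22\right) = 66$)
$R{\left(l \right)} = - 100 l$ ($R{\left(l \right)} = - 50 \cdot 2 l = - 100 l$)
$Y{\left(v,N \right)} = 60 N$ ($Y{\left(v,N \right)} = N \left(\left(-4\right) \left(-3\right)\right) 5 = N 12 \cdot 5 = 12 N 5 = 60 N$)
$\left(-1793 + Y{\left(16,7 \right)}\right) + R{\left(g \right)} = \left(-1793 + 60 \cdot 7\right) - 6600 = \left(-1793 + 420\right) - 6600 = -1373 - 6600 = -7973$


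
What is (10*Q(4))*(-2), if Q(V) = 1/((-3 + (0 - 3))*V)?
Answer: 5/6 ≈ 0.83333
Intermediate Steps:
Q(V) = -1/(6*V) (Q(V) = 1/((-3 - 3)*V) = 1/((-6)*V) = -1/(6*V))
(10*Q(4))*(-2) = (10*(-1/6/4))*(-2) = (10*(-1/6*1/4))*(-2) = (10*(-1/24))*(-2) = -5/12*(-2) = 5/6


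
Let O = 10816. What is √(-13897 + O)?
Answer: I*√3081 ≈ 55.507*I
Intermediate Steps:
√(-13897 + O) = √(-13897 + 10816) = √(-3081) = I*√3081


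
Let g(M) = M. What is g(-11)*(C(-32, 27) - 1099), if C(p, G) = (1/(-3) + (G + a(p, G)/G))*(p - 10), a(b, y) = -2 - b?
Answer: 74767/3 ≈ 24922.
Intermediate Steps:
C(p, G) = (-10 + p)*(-1/3 + G + (-2 - p)/G) (C(p, G) = (1/(-3) + (G + (-2 - p)/G))*(p - 10) = (-1/3 + (G + (-2 - p)/G))*(-10 + p) = (-1/3 + G + (-2 - p)/G)*(-10 + p) = (-10 + p)*(-1/3 + G + (-2 - p)/G))
g(-11)*(C(-32, 27) - 1099) = -11*((20 + 10*(-32) - 1*(-32)*(2 - 32) + (1/3)*27*(10 - 1*(-32) - 30*27 + 3*27*(-32)))/27 - 1099) = -11*((20 - 320 - 1*(-32)*(-30) + (1/3)*27*(10 + 32 - 810 - 2592))/27 - 1099) = -11*((20 - 320 - 960 + (1/3)*27*(-3360))/27 - 1099) = -11*((20 - 320 - 960 - 30240)/27 - 1099) = -11*((1/27)*(-31500) - 1099) = -11*(-3500/3 - 1099) = -11*(-6797/3) = 74767/3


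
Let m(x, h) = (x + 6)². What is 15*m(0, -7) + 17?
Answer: 557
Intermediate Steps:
m(x, h) = (6 + x)²
15*m(0, -7) + 17 = 15*(6 + 0)² + 17 = 15*6² + 17 = 15*36 + 17 = 540 + 17 = 557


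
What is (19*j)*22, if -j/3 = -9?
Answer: 11286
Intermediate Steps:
j = 27 (j = -3*(-9) = 27)
(19*j)*22 = (19*27)*22 = 513*22 = 11286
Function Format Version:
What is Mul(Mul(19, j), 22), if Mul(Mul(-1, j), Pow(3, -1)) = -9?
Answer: 11286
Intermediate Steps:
j = 27 (j = Mul(-3, -9) = 27)
Mul(Mul(19, j), 22) = Mul(Mul(19, 27), 22) = Mul(513, 22) = 11286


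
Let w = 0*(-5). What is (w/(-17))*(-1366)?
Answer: 0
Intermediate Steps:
w = 0
(w/(-17))*(-1366) = (0/(-17))*(-1366) = (0*(-1/17))*(-1366) = 0*(-1366) = 0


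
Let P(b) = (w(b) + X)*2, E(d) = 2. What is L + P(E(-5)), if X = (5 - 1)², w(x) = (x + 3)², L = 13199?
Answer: 13281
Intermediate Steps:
w(x) = (3 + x)²
X = 16 (X = 4² = 16)
P(b) = 32 + 2*(3 + b)² (P(b) = ((3 + b)² + 16)*2 = (16 + (3 + b)²)*2 = 32 + 2*(3 + b)²)
L + P(E(-5)) = 13199 + (32 + 2*(3 + 2)²) = 13199 + (32 + 2*5²) = 13199 + (32 + 2*25) = 13199 + (32 + 50) = 13199 + 82 = 13281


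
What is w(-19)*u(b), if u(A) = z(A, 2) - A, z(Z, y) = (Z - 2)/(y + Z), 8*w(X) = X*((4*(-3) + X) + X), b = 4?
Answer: -5225/12 ≈ -435.42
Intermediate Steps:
w(X) = X*(-12 + 2*X)/8 (w(X) = (X*((4*(-3) + X) + X))/8 = (X*((-12 + X) + X))/8 = (X*(-12 + 2*X))/8 = X*(-12 + 2*X)/8)
z(Z, y) = (-2 + Z)/(Z + y)
u(A) = -A + (-2 + A)/(2 + A) (u(A) = (-2 + A)/(A + 2) - A = (-2 + A)/(2 + A) - A = -A + (-2 + A)/(2 + A))
w(-19)*u(b) = ((¼)*(-19)*(-6 - 19))*((-2 + 4 - 1*4*(2 + 4))/(2 + 4)) = ((¼)*(-19)*(-25))*((-2 + 4 - 1*4*6)/6) = 475*((-2 + 4 - 24)/6)/4 = 475*((⅙)*(-22))/4 = (475/4)*(-11/3) = -5225/12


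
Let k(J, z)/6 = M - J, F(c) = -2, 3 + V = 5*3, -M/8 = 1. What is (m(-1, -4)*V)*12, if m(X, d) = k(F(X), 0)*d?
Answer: 20736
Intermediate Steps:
M = -8 (M = -8*1 = -8)
V = 12 (V = -3 + 5*3 = -3 + 15 = 12)
k(J, z) = -48 - 6*J (k(J, z) = 6*(-8 - J) = -48 - 6*J)
m(X, d) = -36*d (m(X, d) = (-48 - 6*(-2))*d = (-48 + 12)*d = -36*d)
(m(-1, -4)*V)*12 = (-36*(-4)*12)*12 = (144*12)*12 = 1728*12 = 20736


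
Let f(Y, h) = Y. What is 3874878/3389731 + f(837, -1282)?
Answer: 42404175/50593 ≈ 838.14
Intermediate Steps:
3874878/3389731 + f(837, -1282) = 3874878/3389731 + 837 = 3874878*(1/3389731) + 837 = 57834/50593 + 837 = 42404175/50593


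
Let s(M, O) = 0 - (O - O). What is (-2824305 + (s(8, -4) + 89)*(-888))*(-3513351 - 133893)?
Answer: 10589178453228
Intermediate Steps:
s(M, O) = 0 (s(M, O) = 0 - 1*0 = 0 + 0 = 0)
(-2824305 + (s(8, -4) + 89)*(-888))*(-3513351 - 133893) = (-2824305 + (0 + 89)*(-888))*(-3513351 - 133893) = (-2824305 + 89*(-888))*(-3647244) = (-2824305 - 79032)*(-3647244) = -2903337*(-3647244) = 10589178453228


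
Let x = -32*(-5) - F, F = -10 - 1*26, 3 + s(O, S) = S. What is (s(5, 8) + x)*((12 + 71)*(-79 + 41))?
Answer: -633954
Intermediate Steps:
s(O, S) = -3 + S
F = -36 (F = -10 - 26 = -36)
x = 196 (x = -32*(-5) - 1*(-36) = 160 + 36 = 196)
(s(5, 8) + x)*((12 + 71)*(-79 + 41)) = ((-3 + 8) + 196)*((12 + 71)*(-79 + 41)) = (5 + 196)*(83*(-38)) = 201*(-3154) = -633954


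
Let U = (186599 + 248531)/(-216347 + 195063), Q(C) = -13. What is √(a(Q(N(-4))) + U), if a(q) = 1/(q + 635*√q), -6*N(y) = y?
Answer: √10642*√((2838987 - 138153775*I*√13)/(-13 + 635*I*√13))/10642 ≈ 4.8298e-5 - 4.5215*I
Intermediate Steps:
N(y) = -y/6
U = -217565/10642 (U = 435130/(-21284) = 435130*(-1/21284) = -217565/10642 ≈ -20.444)
√(a(Q(N(-4))) + U) = √(1/(-13 + 635*√(-13)) - 217565/10642) = √(1/(-13 + 635*(I*√13)) - 217565/10642) = √(1/(-13 + 635*I*√13) - 217565/10642) = √(-217565/10642 + 1/(-13 + 635*I*√13))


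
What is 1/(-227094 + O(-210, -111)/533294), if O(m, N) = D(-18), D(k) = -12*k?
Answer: -266647/60553933710 ≈ -4.4035e-6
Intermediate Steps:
O(m, N) = 216 (O(m, N) = -12*(-18) = 216)
1/(-227094 + O(-210, -111)/533294) = 1/(-227094 + 216/533294) = 1/(-227094 + 216*(1/533294)) = 1/(-227094 + 108/266647) = 1/(-60553933710/266647) = -266647/60553933710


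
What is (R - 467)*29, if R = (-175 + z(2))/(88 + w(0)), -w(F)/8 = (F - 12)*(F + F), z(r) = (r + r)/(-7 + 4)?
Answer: -3590693/264 ≈ -13601.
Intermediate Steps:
z(r) = -2*r/3 (z(r) = (2*r)/(-3) = (2*r)*(-1/3) = -2*r/3)
w(F) = -16*F*(-12 + F) (w(F) = -8*(F - 12)*(F + F) = -8*(-12 + F)*2*F = -16*F*(-12 + F))
R = -529/264 (R = (-175 - 2/3*2)/(88 + 16*0*(12 - 1*0)) = (-175 - 4/3)/(88 + 16*0*(12 + 0)) = -529/(3*(88 + 16*0*12)) = -529/(3*(88 + 0)) = -529/3/88 = -529/3*1/88 = -529/264 ≈ -2.0038)
(R - 467)*29 = (-529/264 - 467)*29 = -123817/264*29 = -3590693/264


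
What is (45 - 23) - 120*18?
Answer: -2138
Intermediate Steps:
(45 - 23) - 120*18 = 22 - 2160 = -2138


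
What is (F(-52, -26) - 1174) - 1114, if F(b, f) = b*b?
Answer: 416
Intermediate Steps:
F(b, f) = b**2
(F(-52, -26) - 1174) - 1114 = ((-52)**2 - 1174) - 1114 = (2704 - 1174) - 1114 = 1530 - 1114 = 416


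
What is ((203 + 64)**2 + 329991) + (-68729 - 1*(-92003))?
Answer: 424554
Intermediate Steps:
((203 + 64)**2 + 329991) + (-68729 - 1*(-92003)) = (267**2 + 329991) + (-68729 + 92003) = (71289 + 329991) + 23274 = 401280 + 23274 = 424554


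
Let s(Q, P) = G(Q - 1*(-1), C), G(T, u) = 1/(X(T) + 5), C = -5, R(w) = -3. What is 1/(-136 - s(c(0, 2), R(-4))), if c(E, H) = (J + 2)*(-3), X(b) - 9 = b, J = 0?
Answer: -9/1225 ≈ -0.0073469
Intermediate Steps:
X(b) = 9 + b
c(E, H) = -6 (c(E, H) = (0 + 2)*(-3) = 2*(-3) = -6)
G(T, u) = 1/(14 + T) (G(T, u) = 1/((9 + T) + 5) = 1/(14 + T))
s(Q, P) = 1/(15 + Q) (s(Q, P) = 1/(14 + (Q - 1*(-1))) = 1/(14 + (Q + 1)) = 1/(14 + (1 + Q)) = 1/(15 + Q))
1/(-136 - s(c(0, 2), R(-4))) = 1/(-136 - 1/(15 - 6)) = 1/(-136 - 1/9) = 1/(-1225/9) = -9/1225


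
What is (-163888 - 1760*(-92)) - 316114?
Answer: -318082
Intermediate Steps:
(-163888 - 1760*(-92)) - 316114 = (-163888 + 161920) - 316114 = -1968 - 316114 = -318082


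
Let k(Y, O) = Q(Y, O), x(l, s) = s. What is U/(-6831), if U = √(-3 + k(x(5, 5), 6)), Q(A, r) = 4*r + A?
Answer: -√26/6831 ≈ -0.00074645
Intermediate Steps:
Q(A, r) = A + 4*r
k(Y, O) = Y + 4*O
U = √26 (U = √(-3 + (5 + 4*6)) = √(-3 + (5 + 24)) = √(-3 + 29) = √26 ≈ 5.0990)
U/(-6831) = √26/(-6831) = √26*(-1/6831) = -√26/6831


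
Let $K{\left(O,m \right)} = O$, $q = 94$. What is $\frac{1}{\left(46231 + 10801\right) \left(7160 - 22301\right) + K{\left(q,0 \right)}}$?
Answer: $- \frac{1}{863521418} \approx -1.158 \cdot 10^{-9}$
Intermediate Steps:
$\frac{1}{\left(46231 + 10801\right) \left(7160 - 22301\right) + K{\left(q,0 \right)}} = \frac{1}{\left(46231 + 10801\right) \left(7160 - 22301\right) + 94} = \frac{1}{57032 \left(-15141\right) + 94} = \frac{1}{-863521512 + 94} = \frac{1}{-863521418} = - \frac{1}{863521418}$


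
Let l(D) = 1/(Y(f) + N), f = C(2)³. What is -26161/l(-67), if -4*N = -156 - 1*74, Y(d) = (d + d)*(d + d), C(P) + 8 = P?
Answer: -9767549443/2 ≈ -4.8838e+9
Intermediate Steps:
C(P) = -8 + P
f = -216 (f = (-8 + 2)³ = (-6)³ = -216)
Y(d) = 4*d² (Y(d) = (2*d)*(2*d) = 4*d²)
N = 115/2 (N = -(-156 - 1*74)/4 = -(-156 - 74)/4 = -¼*(-230) = 115/2 ≈ 57.500)
l(D) = 2/373363 (l(D) = 1/(4*(-216)² + 115/2) = 1/(4*46656 + 115/2) = 1/(186624 + 115/2) = 1/(373363/2) = 2/373363)
-26161/l(-67) = -26161/2/373363 = -26161*373363/2 = -9767549443/2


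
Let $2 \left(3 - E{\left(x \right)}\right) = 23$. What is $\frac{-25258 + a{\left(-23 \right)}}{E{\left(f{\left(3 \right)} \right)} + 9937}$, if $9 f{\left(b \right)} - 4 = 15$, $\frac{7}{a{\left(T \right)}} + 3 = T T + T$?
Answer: $- \frac{25409534}{9988071} \approx -2.544$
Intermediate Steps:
$a{\left(T \right)} = \frac{7}{-3 + T + T^{2}}$ ($a{\left(T \right)} = \frac{7}{-3 + \left(T T + T\right)} = \frac{7}{-3 + \left(T^{2} + T\right)} = \frac{7}{-3 + \left(T + T^{2}\right)} = \frac{7}{-3 + T + T^{2}}$)
$f{\left(b \right)} = \frac{19}{9}$ ($f{\left(b \right)} = \frac{4}{9} + \frac{1}{9} \cdot 15 = \frac{4}{9} + \frac{5}{3} = \frac{19}{9}$)
$E{\left(x \right)} = - \frac{17}{2}$ ($E{\left(x \right)} = 3 - \frac{23}{2} = - \frac{17}{2}$)
$\frac{-25258 + a{\left(-23 \right)}}{E{\left(f{\left(3 \right)} \right)} + 9937} = \frac{-25258 + \frac{7}{-3 - 23 + \left(-23\right)^{2}}}{- \frac{17}{2} + 9937} = \frac{-25258 + \frac{7}{-3 - 23 + 529}}{\frac{19857}{2}} = \left(-25258 + \frac{7}{503}\right) \frac{2}{19857} = \left(- \frac{12704767}{503}\right) \frac{2}{19857} = - \frac{25409534}{9988071}$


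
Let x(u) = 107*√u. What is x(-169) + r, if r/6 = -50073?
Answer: -300438 + 1391*I ≈ -3.0044e+5 + 1391.0*I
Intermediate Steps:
r = -300438 (r = 6*(-50073) = -300438)
x(-169) + r = 107*√(-169) - 300438 = 107*(13*I) - 300438 = 1391*I - 300438 = -300438 + 1391*I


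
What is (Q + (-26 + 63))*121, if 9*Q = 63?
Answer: 5324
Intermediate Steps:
Q = 7 (Q = (1/9)*63 = 7)
(Q + (-26 + 63))*121 = (7 + (-26 + 63))*121 = (7 + 37)*121 = 44*121 = 5324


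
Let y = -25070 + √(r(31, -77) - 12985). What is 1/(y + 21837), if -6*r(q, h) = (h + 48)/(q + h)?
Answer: -892308/2888415653 - 34*I*√855669/2888415653 ≈ -0.00030893 - 1.0889e-5*I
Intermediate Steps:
r(q, h) = -(48 + h)/(6*(h + q)) (r(q, h) = -(h + 48)/(6*(q + h)) = -(48 + h)/(6*(h + q)))
y = -25070 + 17*I*√855669/138 (y = -25070 + √((-8 - ⅙*(-77))/(-77 + 31) - 12985) = -25070 + √((-8 + 77/6)/(-46) - 12985) = -25070 + √(-1/46*29/6 - 12985) = -25070 + √(-29/276 - 12985) = -25070 + √(-3583889/276) = -25070 + 17*I*√855669/138 ≈ -25070.0 + 113.95*I)
1/(y + 21837) = 1/((-25070 + 17*I*√855669/138) + 21837) = 1/(-3233 + 17*I*√855669/138)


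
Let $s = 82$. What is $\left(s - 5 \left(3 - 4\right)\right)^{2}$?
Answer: $7569$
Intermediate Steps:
$\left(s - 5 \left(3 - 4\right)\right)^{2} = \left(82 - 5 \left(3 - 4\right)\right)^{2} = \left(82 - -5\right)^{2} = \left(82 + 5\right)^{2} = 87^{2} = 7569$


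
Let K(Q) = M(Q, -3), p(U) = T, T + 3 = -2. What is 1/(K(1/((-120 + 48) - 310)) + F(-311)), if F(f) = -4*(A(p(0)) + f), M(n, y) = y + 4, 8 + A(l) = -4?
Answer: 1/1293 ≈ 0.00077340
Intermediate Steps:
T = -5 (T = -3 - 2 = -5)
p(U) = -5
A(l) = -12 (A(l) = -8 - 4 = -12)
M(n, y) = 4 + y
K(Q) = 1 (K(Q) = 4 - 3 = 1)
F(f) = 48 - 4*f (F(f) = -4*(-12 + f) = 48 - 4*f)
1/(K(1/((-120 + 48) - 310)) + F(-311)) = 1/(1 + (48 - 4*(-311))) = 1/(1 + (48 + 1244)) = 1/(1 + 1292) = 1/1293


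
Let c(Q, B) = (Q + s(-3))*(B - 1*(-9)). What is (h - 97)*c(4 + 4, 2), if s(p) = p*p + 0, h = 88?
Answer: -1683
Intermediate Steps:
s(p) = p**2 (s(p) = p**2 + 0 = p**2)
c(Q, B) = (9 + B)*(9 + Q) (c(Q, B) = (Q + (-3)**2)*(B - 1*(-9)) = (Q + 9)*(B + 9) = (9 + Q)*(9 + B) = (9 + B)*(9 + Q))
(h - 97)*c(4 + 4, 2) = (88 - 97)*(81 + 9*2 + 9*(4 + 4) + 2*(4 + 4)) = -9*(81 + 18 + 9*8 + 2*8) = -9*(81 + 18 + 72 + 16) = -9*187 = -1683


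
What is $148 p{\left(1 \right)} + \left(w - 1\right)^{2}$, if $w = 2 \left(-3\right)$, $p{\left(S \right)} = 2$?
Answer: $345$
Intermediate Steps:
$w = -6$
$148 p{\left(1 \right)} + \left(w - 1\right)^{2} = 148 \cdot 2 + \left(-6 - 1\right)^{2} = 296 + \left(-7\right)^{2} = 296 + 49 = 345$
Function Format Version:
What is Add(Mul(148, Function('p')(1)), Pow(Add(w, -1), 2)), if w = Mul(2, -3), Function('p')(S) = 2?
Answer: 345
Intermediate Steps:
w = -6
Add(Mul(148, Function('p')(1)), Pow(Add(w, -1), 2)) = Add(Mul(148, 2), Pow(Add(-6, -1), 2)) = Add(296, Pow(-7, 2)) = Add(296, 49) = 345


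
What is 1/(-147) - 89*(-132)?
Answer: 1726955/147 ≈ 11748.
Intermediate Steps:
1/(-147) - 89*(-132) = -1/147 + 11748 = 1726955/147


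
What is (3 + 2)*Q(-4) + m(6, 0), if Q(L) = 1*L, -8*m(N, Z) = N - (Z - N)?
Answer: -43/2 ≈ -21.500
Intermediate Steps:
m(N, Z) = -N/4 + Z/8 (m(N, Z) = -(N - (Z - N))/8 = -(N + (N - Z))/8 = -(-Z + 2*N)/8 = -N/4 + Z/8)
Q(L) = L
(3 + 2)*Q(-4) + m(6, 0) = (3 + 2)*(-4) + (-¼*6 + (⅛)*0) = 5*(-4) + (-3/2 + 0) = -20 - 3/2 = -43/2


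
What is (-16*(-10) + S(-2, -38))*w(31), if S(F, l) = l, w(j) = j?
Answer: 3782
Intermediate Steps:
(-16*(-10) + S(-2, -38))*w(31) = (-16*(-10) - 38)*31 = (160 - 38)*31 = 122*31 = 3782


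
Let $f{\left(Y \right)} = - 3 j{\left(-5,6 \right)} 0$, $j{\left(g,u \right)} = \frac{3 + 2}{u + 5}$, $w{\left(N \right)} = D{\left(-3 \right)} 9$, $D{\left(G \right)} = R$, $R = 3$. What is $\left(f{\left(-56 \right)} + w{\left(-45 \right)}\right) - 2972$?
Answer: $-2945$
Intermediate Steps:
$D{\left(G \right)} = 3$
$w{\left(N \right)} = 27$ ($w{\left(N \right)} = 3 \cdot 9 = 27$)
$j{\left(g,u \right)} = \frac{5}{5 + u}$
$f{\left(Y \right)} = 0$ ($f{\left(Y \right)} = - 3 \frac{5}{5 + 6} \cdot 0 = - 3 \cdot \frac{5}{11} \cdot 0 = - 3 \cdot 5 \cdot \frac{1}{11} \cdot 0 = \left(-3\right) \frac{5}{11} \cdot 0 = \left(- \frac{15}{11}\right) 0 = 0$)
$\left(f{\left(-56 \right)} + w{\left(-45 \right)}\right) - 2972 = \left(0 + 27\right) - 2972 = 27 - 2972 = -2945$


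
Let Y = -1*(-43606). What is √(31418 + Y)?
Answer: 12*√521 ≈ 273.91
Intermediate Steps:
Y = 43606
√(31418 + Y) = √(31418 + 43606) = √75024 = 12*√521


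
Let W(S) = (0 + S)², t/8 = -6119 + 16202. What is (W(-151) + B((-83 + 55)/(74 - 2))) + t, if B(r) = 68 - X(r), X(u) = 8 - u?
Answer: 1863443/18 ≈ 1.0352e+5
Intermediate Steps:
t = 80664 (t = 8*(-6119 + 16202) = 8*10083 = 80664)
W(S) = S²
B(r) = 60 + r (B(r) = 68 - (8 - r) = 68 + (-8 + r) = 60 + r)
(W(-151) + B((-83 + 55)/(74 - 2))) + t = ((-151)² + (60 + (-83 + 55)/(74 - 2))) + 80664 = (22801 + (60 - 28/72)) + 80664 = (22801 + (60 - 28*1/72)) + 80664 = (22801 + (60 - 7/18)) + 80664 = (22801 + 1073/18) + 80664 = 411491/18 + 80664 = 1863443/18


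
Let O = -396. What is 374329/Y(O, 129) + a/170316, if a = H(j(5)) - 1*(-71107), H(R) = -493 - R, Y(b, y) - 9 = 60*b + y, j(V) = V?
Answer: -10347715361/670534092 ≈ -15.432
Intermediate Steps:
Y(b, y) = 9 + y + 60*b (Y(b, y) = 9 + (60*b + y) = 9 + (y + 60*b) = 9 + y + 60*b)
a = 70609 (a = (-493 - 1*5) - 1*(-71107) = (-493 - 5) + 71107 = -498 + 71107 = 70609)
374329/Y(O, 129) + a/170316 = 374329/(9 + 129 + 60*(-396)) + 70609/170316 = 374329/(9 + 129 - 23760) + 70609*(1/170316) = 374329/(-23622) + 70609/170316 = 374329*(-1/23622) + 70609/170316 = -374329/23622 + 70609/170316 = -10347715361/670534092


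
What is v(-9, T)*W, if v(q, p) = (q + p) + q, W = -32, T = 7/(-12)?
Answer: 1784/3 ≈ 594.67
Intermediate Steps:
T = -7/12 (T = 7*(-1/12) = -7/12 ≈ -0.58333)
v(q, p) = p + 2*q (v(q, p) = (p + q) + q = p + 2*q)
v(-9, T)*W = (-7/12 + 2*(-9))*(-32) = (-7/12 - 18)*(-32) = -223/12*(-32) = 1784/3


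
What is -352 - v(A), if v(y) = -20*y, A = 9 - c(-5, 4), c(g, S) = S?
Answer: -252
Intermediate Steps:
A = 5 (A = 9 - 1*4 = 9 - 4 = 5)
-352 - v(A) = -352 - (-20)*5 = -352 - 1*(-100) = -352 + 100 = -252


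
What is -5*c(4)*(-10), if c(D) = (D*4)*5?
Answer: 4000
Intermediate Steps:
c(D) = 20*D (c(D) = (4*D)*5 = 20*D)
-5*c(4)*(-10) = -100*4*(-10) = -5*80*(-10) = -400*(-10) = 4000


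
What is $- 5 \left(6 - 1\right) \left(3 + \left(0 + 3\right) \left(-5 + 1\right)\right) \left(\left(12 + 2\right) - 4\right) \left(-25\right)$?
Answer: $-56250$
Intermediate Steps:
$- 5 \left(6 - 1\right) \left(3 + \left(0 + 3\right) \left(-5 + 1\right)\right) \left(\left(12 + 2\right) - 4\right) \left(-25\right) = - 5 \cdot 5 \left(3 + 3 \left(-4\right)\right) \left(14 - 4\right) \left(-25\right) = - 5 \cdot 5 \left(3 - 12\right) 10 \left(-25\right) = - 5 \cdot 5 \left(-9\right) 10 \left(-25\right) = \left(-5\right) \left(-45\right) 10 \left(-25\right) = 225 \cdot 10 \left(-25\right) = 2250 \left(-25\right) = -56250$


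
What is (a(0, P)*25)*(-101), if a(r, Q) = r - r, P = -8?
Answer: 0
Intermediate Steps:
a(r, Q) = 0
(a(0, P)*25)*(-101) = (0*25)*(-101) = 0*(-101) = 0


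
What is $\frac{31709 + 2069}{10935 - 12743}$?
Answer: $- \frac{16889}{904} \approx -18.683$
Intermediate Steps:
$\frac{31709 + 2069}{10935 - 12743} = \frac{33778}{10935 - 12743} = \frac{33778}{-1808} = 33778 \left(- \frac{1}{1808}\right) = - \frac{16889}{904}$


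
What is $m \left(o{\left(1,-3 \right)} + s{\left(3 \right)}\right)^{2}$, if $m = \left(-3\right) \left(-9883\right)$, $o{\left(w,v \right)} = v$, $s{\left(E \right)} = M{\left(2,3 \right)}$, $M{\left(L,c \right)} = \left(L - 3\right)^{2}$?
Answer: $118596$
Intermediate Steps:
$M{\left(L,c \right)} = \left(-3 + L\right)^{2}$
$s{\left(E \right)} = 1$ ($s{\left(E \right)} = \left(-3 + 2\right)^{2} = \left(-1\right)^{2} = 1$)
$m = 29649$
$m \left(o{\left(1,-3 \right)} + s{\left(3 \right)}\right)^{2} = 29649 \left(-3 + 1\right)^{2} = 29649 \left(-2\right)^{2} = 29649 \cdot 4 = 118596$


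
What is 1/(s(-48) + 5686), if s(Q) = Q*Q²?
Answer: -1/104906 ≈ -9.5323e-6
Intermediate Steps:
s(Q) = Q³
1/(s(-48) + 5686) = 1/((-48)³ + 5686) = 1/(-110592 + 5686) = 1/(-104906) = -1/104906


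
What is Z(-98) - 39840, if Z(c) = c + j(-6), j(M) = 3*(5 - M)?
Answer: -39905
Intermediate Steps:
j(M) = 15 - 3*M
Z(c) = 33 + c (Z(c) = c + (15 - 3*(-6)) = c + (15 + 18) = c + 33 = 33 + c)
Z(-98) - 39840 = (33 - 98) - 39840 = -65 - 39840 = -39905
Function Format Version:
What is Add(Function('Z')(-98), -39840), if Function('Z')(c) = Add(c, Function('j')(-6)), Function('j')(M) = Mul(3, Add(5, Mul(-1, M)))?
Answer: -39905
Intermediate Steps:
Function('j')(M) = Add(15, Mul(-3, M))
Function('Z')(c) = Add(33, c) (Function('Z')(c) = Add(c, Add(15, Mul(-3, -6))) = Add(c, Add(15, 18)) = Add(c, 33) = Add(33, c))
Add(Function('Z')(-98), -39840) = Add(Add(33, -98), -39840) = Add(-65, -39840) = -39905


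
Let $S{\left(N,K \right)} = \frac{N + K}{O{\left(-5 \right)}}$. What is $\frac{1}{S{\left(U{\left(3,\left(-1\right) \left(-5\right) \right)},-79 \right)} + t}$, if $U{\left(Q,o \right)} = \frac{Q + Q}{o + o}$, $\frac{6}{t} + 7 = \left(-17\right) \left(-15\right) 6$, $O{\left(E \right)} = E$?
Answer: $\frac{38075}{597166} \approx 0.063759$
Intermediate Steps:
$t = \frac{6}{1523}$ ($t = \frac{6}{-7 + \left(-17\right) \left(-15\right) 6} = \frac{6}{-7 + 255 \cdot 6} = \frac{6}{-7 + 1530} = \frac{6}{1523} \approx 0.0039396$)
$U{\left(Q,o \right)} = \frac{Q}{o}$ ($U{\left(Q,o \right)} = \frac{2 Q}{2 o} = 2 Q \frac{1}{2 o} = \frac{Q}{o}$)
$S{\left(N,K \right)} = - \frac{K}{5} - \frac{N}{5}$ ($S{\left(N,K \right)} = \frac{N + K}{-5} = \left(K + N\right) \left(- \frac{1}{5}\right) = - \frac{K}{5} - \frac{N}{5}$)
$\frac{1}{S{\left(U{\left(3,\left(-1\right) \left(-5\right) \right)},-79 \right)} + t} = \frac{1}{\left(\left(- \frac{1}{5}\right) \left(-79\right) - \frac{3 \frac{1}{\left(-1\right) \left(-5\right)}}{5}\right) + \frac{6}{1523}} = \frac{1}{\left(\frac{79}{5} - \frac{3 \cdot \frac{1}{5}}{5}\right) + \frac{6}{1523}} = \frac{1}{\left(\frac{79}{5} - \frac{3}{25}\right) + \frac{6}{1523}} = \frac{1}{\frac{392}{25} + \frac{6}{1523}} = \frac{1}{\frac{597166}{38075}} = \frac{38075}{597166}$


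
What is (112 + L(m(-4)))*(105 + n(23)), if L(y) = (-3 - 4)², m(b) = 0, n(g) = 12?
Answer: 18837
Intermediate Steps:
L(y) = 49 (L(y) = (-7)² = 49)
(112 + L(m(-4)))*(105 + n(23)) = (112 + 49)*(105 + 12) = 161*117 = 18837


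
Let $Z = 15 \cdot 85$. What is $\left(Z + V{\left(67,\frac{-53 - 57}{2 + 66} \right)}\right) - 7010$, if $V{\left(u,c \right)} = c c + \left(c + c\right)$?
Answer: $- \frac{6630375}{1156} \approx -5735.6$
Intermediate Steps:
$Z = 1275$
$V{\left(u,c \right)} = c^{2} + 2 c$
$\left(Z + V{\left(67,\frac{-53 - 57}{2 + 66} \right)}\right) - 7010 = \left(1275 + \frac{-53 - 57}{2 + 66} \left(2 + \frac{-53 - 57}{2 + 66}\right)\right) - 7010 = \left(1275 + - \frac{110}{68} \left(2 - \frac{110}{68}\right)\right) - 7010 = \left(1275 + \left(-110\right) \frac{1}{68} \left(2 - \frac{55}{34}\right)\right) - 7010 = \left(1275 - \frac{55 \left(2 - \frac{55}{34}\right)}{34}\right) - 7010 = \left(1275 - \frac{715}{1156}\right) - 7010 = \frac{1473185}{1156} - 7010 = - \frac{6630375}{1156}$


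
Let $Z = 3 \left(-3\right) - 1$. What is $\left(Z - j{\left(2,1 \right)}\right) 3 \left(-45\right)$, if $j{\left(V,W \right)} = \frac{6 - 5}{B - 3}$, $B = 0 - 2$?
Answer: $1323$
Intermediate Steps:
$B = -2$
$j{\left(V,W \right)} = - \frac{1}{5}$ ($j{\left(V,W \right)} = \frac{6 - 5}{-2 - 3} = 1 \frac{1}{-5} = 1 \left(- \frac{1}{5}\right) = - \frac{1}{5}$)
$Z = -10$ ($Z = -9 - 1 = -10$)
$\left(Z - j{\left(2,1 \right)}\right) 3 \left(-45\right) = \left(-10 - - \frac{1}{5}\right) 3 \left(-45\right) = \left(-10 + \frac{1}{5}\right) 3 \left(-45\right) = \left(- \frac{49}{5}\right) 3 \left(-45\right) = \left(- \frac{147}{5}\right) \left(-45\right) = 1323$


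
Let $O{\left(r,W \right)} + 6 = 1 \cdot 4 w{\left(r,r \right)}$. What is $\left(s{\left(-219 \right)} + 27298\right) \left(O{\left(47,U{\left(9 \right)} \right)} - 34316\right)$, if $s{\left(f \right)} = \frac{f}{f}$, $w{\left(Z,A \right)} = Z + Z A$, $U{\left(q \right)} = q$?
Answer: $-690610102$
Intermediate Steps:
$w{\left(Z,A \right)} = Z + A Z$
$O{\left(r,W \right)} = -6 + 4 r \left(1 + r\right)$ ($O{\left(r,W \right)} = -6 + 1 \cdot 4 r \left(1 + r\right) = -6 + 4 r \left(1 + r\right)$)
$s{\left(f \right)} = 1$
$\left(s{\left(-219 \right)} + 27298\right) \left(O{\left(47,U{\left(9 \right)} \right)} - 34316\right) = \left(1 + 27298\right) \left(\left(-6 + 4 \cdot 47 \left(1 + 47\right)\right) - 34316\right) = 27299 \left(\left(-6 + 4 \cdot 47 \cdot 48\right) - 34316\right) = 27299 \left(\left(-6 + 9024\right) - 34316\right) = 27299 \left(9018 - 34316\right) = 27299 \left(-25298\right) = -690610102$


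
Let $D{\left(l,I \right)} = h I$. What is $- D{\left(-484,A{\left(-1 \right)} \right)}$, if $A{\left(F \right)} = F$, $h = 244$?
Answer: $244$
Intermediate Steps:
$D{\left(l,I \right)} = 244 I$
$- D{\left(-484,A{\left(-1 \right)} \right)} = - 244 \left(-1\right) = \left(-1\right) \left(-244\right) = 244$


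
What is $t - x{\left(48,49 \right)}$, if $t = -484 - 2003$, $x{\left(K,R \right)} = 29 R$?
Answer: $-3908$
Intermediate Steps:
$t = -2487$ ($t = -484 - 2003 = -2487$)
$t - x{\left(48,49 \right)} = -2487 - 29 \cdot 49 = -2487 - 1421 = -3908$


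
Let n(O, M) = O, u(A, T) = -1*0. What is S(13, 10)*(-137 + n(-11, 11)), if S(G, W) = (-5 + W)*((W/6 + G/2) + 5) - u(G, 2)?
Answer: -29230/3 ≈ -9743.3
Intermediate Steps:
u(A, T) = 0
S(G, W) = (-5 + W)*(5 + G/2 + W/6) (S(G, W) = (-5 + W)*((W/6 + G/2) + 5) - 1*0 = (-5 + W)*((W*(⅙) + G*(½)) + 5) + 0 = (-5 + W)*((W/6 + G/2) + 5) + 0 = (-5 + W)*((G/2 + W/6) + 5) + 0 = (-5 + W)*(5 + G/2 + W/6) + 0 = (-5 + W)*(5 + G/2 + W/6))
S(13, 10)*(-137 + n(-11, 11)) = (-25 - 5/2*13 + (⅙)*10² + (25/6)*10 + (½)*13*10)*(-137 - 11) = (-25 - 65/2 + (⅙)*100 + 125/3 + 65)*(-148) = (-25 - 65/2 + 50/3 + 125/3 + 65)*(-148) = (395/6)*(-148) = -29230/3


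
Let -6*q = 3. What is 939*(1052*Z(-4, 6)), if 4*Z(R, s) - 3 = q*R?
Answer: 1234785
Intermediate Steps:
q = -½ (q = -⅙*3 = -½ ≈ -0.50000)
Z(R, s) = ¾ - R/8 (Z(R, s) = ¾ + (-R/2)/4 = ¾ - R/8)
939*(1052*Z(-4, 6)) = 939*(1052*(¾ - ⅛*(-4))) = 939*(1052*(¾ + ½)) = 939*(1052*(5/4)) = 939*1315 = 1234785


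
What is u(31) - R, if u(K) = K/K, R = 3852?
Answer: -3851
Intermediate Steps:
u(K) = 1
u(31) - R = 1 - 1*3852 = 1 - 3852 = -3851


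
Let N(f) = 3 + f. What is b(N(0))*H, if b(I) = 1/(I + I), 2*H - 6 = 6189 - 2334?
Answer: 1287/4 ≈ 321.75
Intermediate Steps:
H = 3861/2 (H = 3 + (6189 - 2334)/2 = 3 + (½)*3855 = 3 + 3855/2 = 3861/2 ≈ 1930.5)
b(I) = 1/(2*I)
b(N(0))*H = (1/(2*(3 + 0)))*(3861/2) = ((½)/3)*(3861/2) = ((½)*(⅓))*(3861/2) = (⅙)*(3861/2) = 1287/4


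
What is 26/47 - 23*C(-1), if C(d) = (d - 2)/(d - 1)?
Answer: -3191/94 ≈ -33.947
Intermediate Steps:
C(d) = (-2 + d)/(-1 + d)
26/47 - 23*C(-1) = 26/47 - 23*(-2 - 1)/(-1 - 1) = 26*(1/47) - 23*(-3)/(-2) = 26/47 - (-23)*(-3)/2 = 26/47 - 23*3/2 = 26/47 - 69/2 = -3191/94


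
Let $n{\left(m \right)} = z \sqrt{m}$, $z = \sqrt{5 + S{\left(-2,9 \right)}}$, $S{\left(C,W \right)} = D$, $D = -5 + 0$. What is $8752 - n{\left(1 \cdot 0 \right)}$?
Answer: $8752$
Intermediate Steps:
$D = -5$
$S{\left(C,W \right)} = -5$
$z = 0$ ($z = \sqrt{5 - 5} = \sqrt{0} = 0$)
$n{\left(m \right)} = 0$ ($n{\left(m \right)} = 0 \sqrt{m} = 0$)
$8752 - n{\left(1 \cdot 0 \right)} = 8752 - 0 = 8752 + 0 = 8752$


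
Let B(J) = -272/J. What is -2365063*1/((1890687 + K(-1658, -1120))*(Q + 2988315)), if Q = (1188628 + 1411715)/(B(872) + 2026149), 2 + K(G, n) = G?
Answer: -522324653118041/1246701658790154039984 ≈ -4.1897e-7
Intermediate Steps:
K(G, n) = -2 + G
Q = 283437387/220850207 (Q = (1188628 + 1411715)/(-272/872 + 2026149) = 2600343/(-272*1/872 + 2026149) = 2600343/(-34/109 + 2026149) = 2600343/(220850207/109) = 2600343*(109/220850207) = 283437387/220850207 ≈ 1.2834)
-2365063*1/((1890687 + K(-1658, -1120))*(Q + 2988315)) = -2365063*1/((1890687 + (-2 - 1658))*(283437387/220850207 + 2988315)) = -2365063*220850207/(659970269768592*(1890687 - 1660)) = -2365063/((659970269768592/220850207)*1889027) = -2365063/1246701658790154039984/220850207 = -2365063*220850207/1246701658790154039984 = -522324653118041/1246701658790154039984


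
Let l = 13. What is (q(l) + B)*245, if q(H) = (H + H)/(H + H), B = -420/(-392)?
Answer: 1015/2 ≈ 507.50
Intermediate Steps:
B = 15/14 (B = -420*(-1/392) = 15/14 ≈ 1.0714)
q(H) = 1 (q(H) = (2*H)/((2*H)) = (2*H)*(1/(2*H)) = 1)
(q(l) + B)*245 = (1 + 15/14)*245 = (29/14)*245 = 1015/2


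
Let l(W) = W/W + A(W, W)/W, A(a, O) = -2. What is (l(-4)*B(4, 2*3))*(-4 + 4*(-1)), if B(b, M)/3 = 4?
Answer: -144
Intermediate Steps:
B(b, M) = 12 (B(b, M) = 3*4 = 12)
l(W) = 1 - 2/W (l(W) = W/W - 2/W = 1 - 2/W)
(l(-4)*B(4, 2*3))*(-4 + 4*(-1)) = (((-2 - 4)/(-4))*12)*(-4 + 4*(-1)) = (-¼*(-6)*12)*(-4 - 4) = ((3/2)*12)*(-8) = 18*(-8) = -144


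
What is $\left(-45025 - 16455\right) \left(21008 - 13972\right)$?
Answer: $-432573280$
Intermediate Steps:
$\left(-45025 - 16455\right) \left(21008 - 13972\right) = \left(-61480\right) 7036 = -432573280$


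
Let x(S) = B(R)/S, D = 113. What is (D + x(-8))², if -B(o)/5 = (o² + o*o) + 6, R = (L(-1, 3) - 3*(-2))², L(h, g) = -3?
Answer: 47524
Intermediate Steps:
R = 9 (R = (-3 - 3*(-2))² = (-3 + 6)² = 3² = 9)
B(o) = -30 - 10*o² (B(o) = -5*((o² + o*o) + 6) = -5*((o² + o²) + 6) = -5*(2*o² + 6) = -5*(6 + 2*o²) = -30 - 10*o²)
x(S) = -840/S (x(S) = (-30 - 10*9²)/S = (-30 - 10*81)/S = (-30 - 810)/S = -840/S)
(D + x(-8))² = (113 - 840/(-8))² = (113 - 840*(-⅛))² = (113 + 105)² = 218² = 47524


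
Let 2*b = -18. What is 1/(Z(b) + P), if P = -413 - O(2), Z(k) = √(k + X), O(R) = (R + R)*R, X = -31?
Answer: -421/177281 - 2*I*√10/177281 ≈ -0.0023748 - 3.5675e-5*I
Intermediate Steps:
O(R) = 2*R² (O(R) = (2*R)*R = 2*R²)
b = -9 (b = (½)*(-18) = -9)
Z(k) = √(-31 + k) (Z(k) = √(k - 31) = √(-31 + k))
P = -421 (P = -413 - 2*2² = -413 - 2*4 = -413 - 1*8 = -413 - 8 = -421)
1/(Z(b) + P) = 1/(√(-31 - 9) - 421) = 1/(√(-40) - 421) = 1/(2*I*√10 - 421) = 1/(-421 + 2*I*√10)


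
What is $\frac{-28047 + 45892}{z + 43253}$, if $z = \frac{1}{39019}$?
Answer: $\frac{696294055}{1687688808} \approx 0.41257$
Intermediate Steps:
$z = \frac{1}{39019} \approx 2.5629 \cdot 10^{-5}$
$\frac{-28047 + 45892}{z + 43253} = \frac{-28047 + 45892}{\frac{1}{39019} + 43253} = \frac{17845}{\frac{1687688808}{39019}} = 17845 \cdot \frac{39019}{1687688808} = \frac{696294055}{1687688808}$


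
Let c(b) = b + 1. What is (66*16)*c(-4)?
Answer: -3168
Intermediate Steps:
c(b) = 1 + b
(66*16)*c(-4) = (66*16)*(1 - 4) = 1056*(-3) = -3168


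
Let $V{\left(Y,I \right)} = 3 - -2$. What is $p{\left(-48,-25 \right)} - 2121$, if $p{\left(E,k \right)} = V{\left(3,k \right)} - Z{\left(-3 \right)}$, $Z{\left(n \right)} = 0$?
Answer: $-2116$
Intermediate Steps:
$V{\left(Y,I \right)} = 5$ ($V{\left(Y,I \right)} = 3 + 2 = 5$)
$p{\left(E,k \right)} = 5$ ($p{\left(E,k \right)} = 5 - 0 = 5 + 0 = 5$)
$p{\left(-48,-25 \right)} - 2121 = 5 - 2121 = -2116$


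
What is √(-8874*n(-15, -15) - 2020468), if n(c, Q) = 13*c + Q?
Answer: 16*I*√613 ≈ 396.14*I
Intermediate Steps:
n(c, Q) = Q + 13*c
√(-8874*n(-15, -15) - 2020468) = √(-8874*(-15 + 13*(-15)) - 2020468) = √(-8874*(-15 - 195) - 2020468) = √(-8874*(-210) - 2020468) = √(1863540 - 2020468) = √(-156928) = 16*I*√613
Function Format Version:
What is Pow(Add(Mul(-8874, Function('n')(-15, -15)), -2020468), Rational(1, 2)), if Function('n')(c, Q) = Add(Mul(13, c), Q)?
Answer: Mul(16, I, Pow(613, Rational(1, 2))) ≈ Mul(396.14, I)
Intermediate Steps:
Function('n')(c, Q) = Add(Q, Mul(13, c))
Pow(Add(Mul(-8874, Function('n')(-15, -15)), -2020468), Rational(1, 2)) = Pow(Add(Mul(-8874, Add(-15, Mul(13, -15))), -2020468), Rational(1, 2)) = Pow(Add(Mul(-8874, Add(-15, -195)), -2020468), Rational(1, 2)) = Pow(Add(Mul(-8874, -210), -2020468), Rational(1, 2)) = Pow(Add(1863540, -2020468), Rational(1, 2)) = Pow(-156928, Rational(1, 2)) = Mul(16, I, Pow(613, Rational(1, 2)))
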